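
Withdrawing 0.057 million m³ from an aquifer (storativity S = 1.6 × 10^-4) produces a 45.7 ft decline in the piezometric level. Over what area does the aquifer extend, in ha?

Δh = 45.7 ft = 13.93 m
ΔV = 0.057 million m³ = 57000 m³
A = ΔV / (S × Δh) = 57000 / (1.6 × 10^-4 × 13.93) = 2.558 × 10^7 m²
A = 2.558 × 10^7 m² = 2558 ha

A ≈ 2560 ha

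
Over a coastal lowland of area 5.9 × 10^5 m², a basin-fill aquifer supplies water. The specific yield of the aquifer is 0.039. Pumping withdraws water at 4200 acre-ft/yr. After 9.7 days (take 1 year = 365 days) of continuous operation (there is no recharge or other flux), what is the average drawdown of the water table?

Q = 4200 acre-ft/yr = 14190 m³/d
ΔV = Q × t = 14190 m³/d × 9.7 d = 1.377 × 10^5 m³
Δh = ΔV / (Sy × A) = 1.377 × 10^5 / (0.039 × 5.9 × 10^5) = 5.983 m

Δh ≈ 5.98 m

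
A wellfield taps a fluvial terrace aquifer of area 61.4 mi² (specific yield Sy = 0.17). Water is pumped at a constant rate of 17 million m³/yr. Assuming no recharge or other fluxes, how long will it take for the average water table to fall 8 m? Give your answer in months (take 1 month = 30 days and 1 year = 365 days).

t ≈ 155 months

A = 61.4 mi² = 1.59 × 10^8 m²
ΔV = Sy × A × Δh = 0.17 × 1.59 × 10^8 × 8 = 2.163 × 10^8 m³
Q = 17 million m³/yr = 46580 m³/d
t = ΔV / Q = 2.163 × 10^8 m³ / 46580 m³/d = 4644 d
t = 4644 d ≈ 154.8 months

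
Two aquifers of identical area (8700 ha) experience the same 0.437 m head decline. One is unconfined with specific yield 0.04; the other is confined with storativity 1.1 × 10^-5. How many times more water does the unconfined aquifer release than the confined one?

A = 8700 ha = 8.7 × 10^7 m²
Unconfined: ΔV_u = Sy × A × Δh = 0.04 × 8.7 × 10^7 × 0.437 = 1.521 × 10^6 m³
Confined: ΔV_c = S × A × Δh = 1.1 × 10^-5 × 8.7 × 10^7 × 0.437 = 418.2 m³
Ratio = ΔV_u / ΔV_c = Sy / S = 0.04 / 1.1 × 10^-5 = 3636

ΔV_u / ΔV_c ≈ 3640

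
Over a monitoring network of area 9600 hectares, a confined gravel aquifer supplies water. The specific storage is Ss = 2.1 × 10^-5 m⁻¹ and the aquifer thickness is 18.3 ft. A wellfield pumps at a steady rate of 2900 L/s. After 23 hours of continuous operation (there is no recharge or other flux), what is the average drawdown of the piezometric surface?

Δh ≈ 21.4 m

b = 18.3 ft = 5.578 m
S = Ss × b = 2.1 × 10^-5 m⁻¹ × 5.578 m = 1.171 × 10^-4
A = 9600 hectares = 9.6 × 10^7 m²
Q = 2900 L/s = 2.506 × 10^5 m³/d
t = 23 hours = 0.9583 d
ΔV = Q × t = 2.506 × 10^5 m³/d × 0.9583 d = 2.401 × 10^5 m³
Δh = ΔV / (S × A) = 2.401 × 10^5 / (1.171 × 10^-4 × 9.6 × 10^7) = 21.35 m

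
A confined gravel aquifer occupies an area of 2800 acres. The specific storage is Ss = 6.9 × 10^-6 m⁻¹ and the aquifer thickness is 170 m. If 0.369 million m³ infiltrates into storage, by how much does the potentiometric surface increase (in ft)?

S = Ss × b = 6.9 × 10^-6 m⁻¹ × 170 m = 1.173 × 10^-3
A = 2800 acres = 1.133 × 10^7 m²
ΔV = 0.369 million m³ = 3.69 × 10^5 m³
Δh = ΔV / (S × A) = 3.69 × 10^5 m³ / (0.001173 × 1.133 × 10^7 m²) = 27.76 m
Δh = 27.76 m = 91.08 ft

Δh ≈ 91.1 ft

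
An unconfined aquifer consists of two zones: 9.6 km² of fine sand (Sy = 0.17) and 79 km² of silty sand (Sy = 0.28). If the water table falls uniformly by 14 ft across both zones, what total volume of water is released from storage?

ΔV ≈ 1.01 × 10^8 m³

A₁ = 9.6 km² = 9.6 × 10^6 m²; A₂ = 79 km² = 7.9 × 10^7 m²
Δh = 14 ft = 4.267 m
ΔV₁ = 0.17 × 9.6 × 10^6 × 4.267 = 6.964 × 10^6 m³
ΔV₂ = 0.28 × 7.9 × 10^7 × 4.267 = 9.439 × 10^7 m³
ΔV = ΔV₁ + ΔV₂ = 1.014 × 10^8 m³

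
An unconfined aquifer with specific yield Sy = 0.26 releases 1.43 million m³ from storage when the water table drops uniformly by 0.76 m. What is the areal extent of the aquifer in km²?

ΔV = 1.43 million m³ = 1.43 × 10^6 m³
A = ΔV / (Sy × Δh) = 1.43 × 10^6 / (0.26 × 0.76) = 7.237 × 10^6 m²
A = 7.237 × 10^6 m² = 7.237 km²

A ≈ 7.24 km²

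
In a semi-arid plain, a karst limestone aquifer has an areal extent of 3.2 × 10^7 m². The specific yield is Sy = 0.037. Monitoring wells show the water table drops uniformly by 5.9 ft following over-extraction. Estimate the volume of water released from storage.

Δh = 5.9 ft = 1.798 m
ΔV = Sy × A × Δh = 0.037 × 3.2 × 10^7 m² × 1.798 m = 2.129 × 10^6 m³

ΔV ≈ 2.13 × 10^6 m³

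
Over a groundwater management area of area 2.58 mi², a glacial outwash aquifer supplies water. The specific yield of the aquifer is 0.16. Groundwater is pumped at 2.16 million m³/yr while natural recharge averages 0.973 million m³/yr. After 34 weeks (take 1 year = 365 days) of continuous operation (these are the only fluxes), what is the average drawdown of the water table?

A = 2.58 mi² = 6.682 × 10^6 m²
Net abstraction = 2.16 − 0.973 = 1.187 million m³/yr
Q_net = 1.187 million m³/yr = 3252 m³/d
t = 34 weeks = 238 d
ΔV = Q × t = 3252 m³/d × 238 d = 7.74 × 10^5 m³
Δh = ΔV / (Sy × A) = 7.74 × 10^5 / (0.16 × 6.682 × 10^6) = 0.7239 m

Δh ≈ 0.724 m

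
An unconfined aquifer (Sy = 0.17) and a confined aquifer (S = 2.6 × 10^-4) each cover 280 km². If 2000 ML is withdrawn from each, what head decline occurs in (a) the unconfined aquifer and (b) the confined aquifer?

Δh_u ≈ 0.042 m; Δh_c ≈ 27.5 m

A = 280 km² = 2.8 × 10^8 m²
ΔV = 2000 ML = 2 × 10^6 m³
Unconfined: Δh_u = ΔV/(Sy·A) = 2 × 10^6/(0.17 × 2.8 × 10^8) = 0.04202 m
Confined: Δh_c = ΔV/(S·A) = 2 × 10^6/(2.6 × 10^-4 × 2.8 × 10^8) = 27.47 m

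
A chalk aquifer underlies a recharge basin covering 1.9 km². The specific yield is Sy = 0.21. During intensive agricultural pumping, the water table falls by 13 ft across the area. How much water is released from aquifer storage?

A = 1.9 km² = 1.9 × 10^6 m²
Δh = 13 ft = 3.962 m
ΔV = Sy × A × Δh = 0.21 × 1.9 × 10^6 m² × 3.962 m = 1.581 × 10^6 m³

ΔV ≈ 1.58 × 10^6 m³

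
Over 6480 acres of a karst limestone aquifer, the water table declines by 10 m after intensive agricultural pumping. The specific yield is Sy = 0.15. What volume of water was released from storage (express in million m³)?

A = 6480 acres = 2.622 × 10^7 m²
ΔV = Sy × A × Δh = 0.15 × 2.622 × 10^7 m² × 10 m = 3.934 × 10^7 m³
ΔV = 3.934 × 10^7 m³ = 39.34 million m³

ΔV ≈ 39.3 million m³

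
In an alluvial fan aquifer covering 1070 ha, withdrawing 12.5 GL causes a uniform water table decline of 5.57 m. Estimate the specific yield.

Sy ≈ 0.21

A = 1070 ha = 1.07 × 10^7 m²
ΔV = 12.5 GL = 1.25 × 10^7 m³
Sy = ΔV / (A × Δh) = 1.25 × 10^7 m³ / (1.07 × 10^7 m² × 5.57 m) = 0.2097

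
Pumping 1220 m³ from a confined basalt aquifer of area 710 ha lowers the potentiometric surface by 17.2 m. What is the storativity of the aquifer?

A = 710 ha = 7.1 × 10^6 m²
S = ΔV / (A × Δh) = 1220 m³ / (7.1 × 10^6 m² × 17.2 m) = 9.99 × 10^-6

S ≈ 1 × 10^-5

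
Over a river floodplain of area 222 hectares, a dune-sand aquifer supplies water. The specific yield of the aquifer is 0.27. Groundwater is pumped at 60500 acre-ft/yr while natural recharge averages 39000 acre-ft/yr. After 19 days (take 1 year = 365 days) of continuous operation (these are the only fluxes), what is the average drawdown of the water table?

Δh ≈ 2.3 m

A = 222 hectares = 2.22 × 10^6 m²
Net abstraction = 60500 − 39000 = 21500 acre-ft/yr
Q_net = 21500 acre-ft/yr = 72660 m³/d
ΔV = Q × t = 72660 m³/d × 19 d = 1.38 × 10^6 m³
Δh = ΔV / (Sy × A) = 1.38 × 10^6 / (0.27 × 2.22 × 10^6) = 2.303 m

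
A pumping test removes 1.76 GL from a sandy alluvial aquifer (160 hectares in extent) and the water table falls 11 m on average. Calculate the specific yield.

A = 160 hectares = 1.6 × 10^6 m²
ΔV = 1.76 GL = 1.76 × 10^6 m³
Sy = ΔV / (A × Δh) = 1.76 × 10^6 m³ / (1.6 × 10^6 m² × 11 m) = 0.1

Sy ≈ 0.1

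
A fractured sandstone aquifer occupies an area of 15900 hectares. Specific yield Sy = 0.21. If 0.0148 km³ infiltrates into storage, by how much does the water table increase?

Δh ≈ 0.443 m

A = 15900 hectares = 1.59 × 10^8 m²
ΔV = 0.0148 km³ = 1.48 × 10^7 m³
Δh = ΔV / (Sy × A) = 1.48 × 10^7 m³ / (0.21 × 1.59 × 10^8 m²) = 0.4432 m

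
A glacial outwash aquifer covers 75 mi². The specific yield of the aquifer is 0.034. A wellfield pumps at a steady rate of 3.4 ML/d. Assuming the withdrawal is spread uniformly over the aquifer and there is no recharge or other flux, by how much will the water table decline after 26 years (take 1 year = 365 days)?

Δh ≈ 4.89 m

A = 75 mi² = 1.942 × 10^8 m²
Q = 3.4 ML/d = 3400 m³/d
t = 26 years = 9490 d
ΔV = Q × t = 3400 m³/d × 9490 d = 3.227 × 10^7 m³
Δh = ΔV / (Sy × A) = 3.227 × 10^7 / (0.034 × 1.942 × 10^8) = 4.885 m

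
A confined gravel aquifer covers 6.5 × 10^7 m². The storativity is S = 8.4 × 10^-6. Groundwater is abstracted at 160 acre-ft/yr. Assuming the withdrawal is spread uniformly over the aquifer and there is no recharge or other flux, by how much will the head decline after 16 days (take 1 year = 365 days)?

Q = 160 acre-ft/yr = 540.7 m³/d
ΔV = Q × t = 540.7 m³/d × 16 d = 8651 m³
Δh = ΔV / (S × A) = 8651 / (8.4 × 10^-6 × 6.5 × 10^7) = 15.84 m

Δh ≈ 15.8 m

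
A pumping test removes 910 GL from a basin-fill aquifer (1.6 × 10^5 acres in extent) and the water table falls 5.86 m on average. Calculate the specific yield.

Sy ≈ 0.24

A = 1.6 × 10^5 acres = 6.475 × 10^8 m²
ΔV = 910 GL = 9.1 × 10^8 m³
Sy = ΔV / (A × Δh) = 9.1 × 10^8 m³ / (6.475 × 10^8 m² × 5.86 m) = 0.2398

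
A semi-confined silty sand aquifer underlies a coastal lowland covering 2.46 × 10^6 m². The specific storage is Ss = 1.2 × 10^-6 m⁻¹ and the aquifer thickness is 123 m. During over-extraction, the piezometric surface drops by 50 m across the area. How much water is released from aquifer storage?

ΔV ≈ 18200 m³

S = Ss × b = 1.2 × 10^-6 m⁻¹ × 123 m = 1.476 × 10^-4
ΔV = S × A × Δh = 1.476 × 10^-4 × 2.46 × 10^6 m² × 50 m = 18150 m³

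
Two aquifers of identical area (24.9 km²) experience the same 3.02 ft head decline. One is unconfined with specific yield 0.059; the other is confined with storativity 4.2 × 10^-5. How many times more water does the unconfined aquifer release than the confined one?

A = 24.9 km² = 2.49 × 10^7 m²
Δh = 3.02 ft = 0.9205 m
Unconfined: ΔV_u = Sy × A × Δh = 0.059 × 2.49 × 10^7 × 0.9205 = 1.352 × 10^6 m³
Confined: ΔV_c = S × A × Δh = 4.2 × 10^-5 × 2.49 × 10^7 × 0.9205 = 962.7 m³
Ratio = ΔV_u / ΔV_c = Sy / S = 0.059 / 4.2 × 10^-5 = 1405

ΔV_u / ΔV_c ≈ 1400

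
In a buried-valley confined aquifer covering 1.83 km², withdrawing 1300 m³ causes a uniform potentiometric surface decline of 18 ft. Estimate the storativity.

A = 1.83 km² = 1.83 × 10^6 m²
Δh = 18 ft = 5.486 m
S = ΔV / (A × Δh) = 1300 m³ / (1.83 × 10^6 m² × 5.486 m) = 1.295 × 10^-4

S ≈ 1.3 × 10^-4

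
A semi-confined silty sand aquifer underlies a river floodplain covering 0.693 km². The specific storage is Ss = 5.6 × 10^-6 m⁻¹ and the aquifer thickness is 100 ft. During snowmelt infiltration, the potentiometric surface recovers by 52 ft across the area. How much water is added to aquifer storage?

ΔV ≈ 1870 m³

b = 100 ft = 30.48 m
S = Ss × b = 5.6 × 10^-6 m⁻¹ × 30.48 m = 1.707 × 10^-4
A = 0.693 km² = 6.93 × 10^5 m²
Δh = 52 ft = 15.85 m
ΔV = S × A × Δh = 1.707 × 10^-4 × 6.93 × 10^5 m² × 15.85 m = 1875 m³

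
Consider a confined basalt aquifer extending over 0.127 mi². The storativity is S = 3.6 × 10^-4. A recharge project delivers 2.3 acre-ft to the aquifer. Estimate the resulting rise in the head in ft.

Δh ≈ 78.6 ft

A = 0.127 mi² = 3.289 × 10^5 m²
ΔV = 2.3 acre-ft = 2837 m³
Δh = ΔV / (S × A) = 2837 m³ / (3.6 × 10^-4 × 3.289 × 10^5 m²) = 23.96 m
Δh = 23.96 m = 78.6 ft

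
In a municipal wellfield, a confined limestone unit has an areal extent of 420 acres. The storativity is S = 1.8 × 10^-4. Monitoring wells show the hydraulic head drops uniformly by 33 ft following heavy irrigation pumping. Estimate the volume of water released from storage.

A = 420 acres = 1.7 × 10^6 m²
Δh = 33 ft = 10.06 m
ΔV = S × A × Δh = 1.8 × 10^-4 × 1.7 × 10^6 m² × 10.06 m = 3077 m³

ΔV ≈ 3080 m³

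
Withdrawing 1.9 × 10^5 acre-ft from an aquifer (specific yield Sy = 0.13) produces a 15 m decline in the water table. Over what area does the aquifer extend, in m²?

ΔV = 1.9 × 10^5 acre-ft = 2.344 × 10^8 m³
A = ΔV / (Sy × Δh) = 2.344 × 10^8 / (0.13 × 15) = 1.202 × 10^8 m²

A ≈ 1.2 × 10^8 m²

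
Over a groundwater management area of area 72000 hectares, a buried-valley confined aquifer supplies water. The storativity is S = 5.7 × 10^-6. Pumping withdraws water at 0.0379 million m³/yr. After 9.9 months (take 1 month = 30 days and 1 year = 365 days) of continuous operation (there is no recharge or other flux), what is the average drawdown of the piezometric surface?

Δh ≈ 7.51 m

A = 72000 hectares = 7.2 × 10^8 m²
Q = 0.0379 million m³/yr = 103.8 m³/d
t = 9.9 months = 297 d
ΔV = Q × t = 103.8 m³/d × 297 d = 30840 m³
Δh = ΔV / (S × A) = 30840 / (5.7 × 10^-6 × 7.2 × 10^8) = 7.514 m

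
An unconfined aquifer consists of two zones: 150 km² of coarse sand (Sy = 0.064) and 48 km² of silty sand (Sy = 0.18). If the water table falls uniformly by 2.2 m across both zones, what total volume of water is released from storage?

ΔV ≈ 4.01 × 10^7 m³

A₁ = 150 km² = 1.5 × 10^8 m²; A₂ = 48 km² = 4.8 × 10^7 m²
ΔV₁ = 0.064 × 1.5 × 10^8 × 2.2 = 2.112 × 10^7 m³
ΔV₂ = 0.18 × 4.8 × 10^7 × 2.2 = 1.901 × 10^7 m³
ΔV = ΔV₁ + ΔV₂ = 4.013 × 10^7 m³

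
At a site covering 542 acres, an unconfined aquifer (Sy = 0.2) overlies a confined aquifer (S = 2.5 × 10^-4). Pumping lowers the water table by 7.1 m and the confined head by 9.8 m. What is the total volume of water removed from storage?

A = 542 acres = 2.193 × 10^6 m²
Unconfined: ΔV_u = Sy × A × Δh_u = 0.2 × 2.193 × 10^6 × 7.1 = 3.115 × 10^6 m³
Confined: ΔV_c = S × A × Δh_c = 2.5 × 10^-4 × 2.193 × 10^6 × 9.8 = 5374 m³
Total ΔV = 3.115 × 10^6 + 5374 = 3.12 × 10^6 m³

ΔV ≈ 3.12 × 10^6 m³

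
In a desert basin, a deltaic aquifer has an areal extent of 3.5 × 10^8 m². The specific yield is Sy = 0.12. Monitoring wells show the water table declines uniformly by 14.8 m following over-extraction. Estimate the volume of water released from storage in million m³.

ΔV = Sy × A × Δh = 0.12 × 3.5 × 10^8 m² × 14.8 m = 6.216 × 10^8 m³
ΔV = 6.216 × 10^8 m³ = 621.6 million m³

ΔV ≈ 622 million m³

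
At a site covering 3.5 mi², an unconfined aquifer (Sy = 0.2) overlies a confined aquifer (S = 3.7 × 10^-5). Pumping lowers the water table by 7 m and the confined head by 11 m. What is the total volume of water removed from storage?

A = 3.5 mi² = 9.065 × 10^6 m²
Unconfined: ΔV_u = Sy × A × Δh_u = 0.2 × 9.065 × 10^6 × 7 = 1.269 × 10^7 m³
Confined: ΔV_c = S × A × Δh_c = 3.7 × 10^-5 × 9.065 × 10^6 × 11 = 3689 m³
Total ΔV = 1.269 × 10^7 + 3689 = 1.269 × 10^7 m³

ΔV ≈ 1.27 × 10^7 m³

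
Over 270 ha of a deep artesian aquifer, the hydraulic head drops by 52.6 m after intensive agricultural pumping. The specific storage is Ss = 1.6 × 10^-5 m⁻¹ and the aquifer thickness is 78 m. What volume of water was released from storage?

ΔV ≈ 1.77 × 10^5 m³

S = Ss × b = 1.6 × 10^-5 m⁻¹ × 78 m = 1.248 × 10^-3
A = 270 ha = 2.7 × 10^6 m²
ΔV = S × A × Δh = 0.001248 × 2.7 × 10^6 m² × 52.6 m = 1.772 × 10^5 m³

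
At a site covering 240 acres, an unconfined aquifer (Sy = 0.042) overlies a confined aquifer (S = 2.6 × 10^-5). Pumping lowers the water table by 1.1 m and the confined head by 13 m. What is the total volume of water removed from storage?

ΔV ≈ 45200 m³

A = 240 acres = 9.712 × 10^5 m²
Unconfined: ΔV_u = Sy × A × Δh_u = 0.042 × 9.712 × 10^5 × 1.1 = 44870 m³
Confined: ΔV_c = S × A × Δh_c = 2.6 × 10^-5 × 9.712 × 10^5 × 13 = 328.3 m³
Total ΔV = 44870 + 328.3 = 45200 m³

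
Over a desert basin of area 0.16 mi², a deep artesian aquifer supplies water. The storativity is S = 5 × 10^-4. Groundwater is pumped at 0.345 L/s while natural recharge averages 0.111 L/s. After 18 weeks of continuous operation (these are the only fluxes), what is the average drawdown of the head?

Δh ≈ 12.3 m

A = 0.16 mi² = 4.144 × 10^5 m²
Net abstraction = 0.345 − 0.111 = 0.234 L/s
Q_net = 0.234 L/s = 20.22 m³/d
t = 18 weeks = 126 d
ΔV = Q × t = 20.22 m³/d × 126 d = 2547 m³
Δh = ΔV / (S × A) = 2547 / (5 × 10^-4 × 4.144 × 10^5) = 12.29 m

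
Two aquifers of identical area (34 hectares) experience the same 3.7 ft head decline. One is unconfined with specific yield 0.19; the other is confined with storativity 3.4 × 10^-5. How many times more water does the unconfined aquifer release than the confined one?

A = 34 hectares = 3.4 × 10^5 m²
Δh = 3.7 ft = 1.128 m
Unconfined: ΔV_u = Sy × A × Δh = 0.19 × 3.4 × 10^5 × 1.128 = 72850 m³
Confined: ΔV_c = S × A × Δh = 3.4 × 10^-5 × 3.4 × 10^5 × 1.128 = 13.04 m³
Ratio = ΔV_u / ΔV_c = Sy / S = 0.19 / 3.4 × 10^-5 = 5588

ΔV_u / ΔV_c ≈ 5590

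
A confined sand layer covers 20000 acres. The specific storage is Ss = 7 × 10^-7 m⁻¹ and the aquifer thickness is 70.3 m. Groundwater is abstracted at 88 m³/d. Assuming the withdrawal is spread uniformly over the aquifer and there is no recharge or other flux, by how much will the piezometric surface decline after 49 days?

S = Ss × b = 7 × 10^-7 m⁻¹ × 70.3 m = 4.921 × 10^-5
A = 20000 acres = 8.094 × 10^7 m²
ΔV = Q × t = 88 m³/d × 49 d = 4312 m³
Δh = ΔV / (S × A) = 4312 / (4.921 × 10^-5 × 8.094 × 10^7) = 1.083 m

Δh ≈ 1.08 m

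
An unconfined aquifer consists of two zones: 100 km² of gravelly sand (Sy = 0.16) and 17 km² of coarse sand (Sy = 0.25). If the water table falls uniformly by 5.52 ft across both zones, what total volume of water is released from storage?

A₁ = 100 km² = 1 × 10^8 m²; A₂ = 17 km² = 1.7 × 10^7 m²
Δh = 5.52 ft = 1.682 m
ΔV₁ = 0.16 × 1 × 10^8 × 1.682 = 2.692 × 10^7 m³
ΔV₂ = 0.25 × 1.7 × 10^7 × 1.682 = 7.151 × 10^6 m³
ΔV = ΔV₁ + ΔV₂ = 3.407 × 10^7 m³

ΔV ≈ 3.41 × 10^7 m³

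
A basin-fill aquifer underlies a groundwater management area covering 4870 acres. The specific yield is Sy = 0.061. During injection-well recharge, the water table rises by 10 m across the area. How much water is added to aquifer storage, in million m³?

ΔV ≈ 12 million m³

A = 4870 acres = 1.971 × 10^7 m²
ΔV = Sy × A × Δh = 0.061 × 1.971 × 10^7 m² × 10 m = 1.202 × 10^7 m³
ΔV = 1.202 × 10^7 m³ = 12.02 million m³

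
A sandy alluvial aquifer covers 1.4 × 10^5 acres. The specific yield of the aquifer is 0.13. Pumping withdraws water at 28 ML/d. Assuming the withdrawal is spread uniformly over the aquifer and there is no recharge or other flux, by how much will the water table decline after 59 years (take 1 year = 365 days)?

Δh ≈ 8.19 m

A = 1.4 × 10^5 acres = 5.666 × 10^8 m²
Q = 28 ML/d = 28000 m³/d
t = 59 years = 21540 d
ΔV = Q × t = 28000 m³/d × 21540 d = 6.03 × 10^8 m³
Δh = ΔV / (Sy × A) = 6.03 × 10^8 / (0.13 × 5.666 × 10^8) = 8.187 m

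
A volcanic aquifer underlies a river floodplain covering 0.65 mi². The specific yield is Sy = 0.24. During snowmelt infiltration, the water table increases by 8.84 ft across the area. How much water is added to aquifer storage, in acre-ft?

ΔV ≈ 883 acre-ft

A = 0.65 mi² = 1.683 × 10^6 m²
Δh = 8.84 ft = 2.694 m
ΔV = Sy × A × Δh = 0.24 × 1.683 × 10^6 m² × 2.694 m = 1.089 × 10^6 m³
ΔV = 1.089 × 10^6 m³ = 882.6 acre-ft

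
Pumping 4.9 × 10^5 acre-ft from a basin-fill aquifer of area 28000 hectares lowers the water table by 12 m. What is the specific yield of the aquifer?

Sy ≈ 0.18

A = 28000 hectares = 2.8 × 10^8 m²
ΔV = 4.9 × 10^5 acre-ft = 6.044 × 10^8 m³
Sy = ΔV / (A × Δh) = 6.044 × 10^8 m³ / (2.8 × 10^8 m² × 12 m) = 0.1799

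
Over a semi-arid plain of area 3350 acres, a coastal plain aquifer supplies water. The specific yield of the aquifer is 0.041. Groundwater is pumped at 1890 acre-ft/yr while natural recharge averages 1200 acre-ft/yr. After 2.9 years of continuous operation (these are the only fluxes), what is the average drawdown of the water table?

Δh ≈ 4.44 m

A = 3350 acres = 1.356 × 10^7 m²
Net abstraction = 1890 − 1200 = 690 acre-ft/yr
Q_net = 690 acre-ft/yr = 2332 m³/d
t = 2.9 years = 1058 d
ΔV = Q × t = 2332 m³/d × 1058 d = 2.468 × 10^6 m³
Δh = ΔV / (Sy × A) = 2.468 × 10^6 / (0.041 × 1.356 × 10^7) = 4.441 m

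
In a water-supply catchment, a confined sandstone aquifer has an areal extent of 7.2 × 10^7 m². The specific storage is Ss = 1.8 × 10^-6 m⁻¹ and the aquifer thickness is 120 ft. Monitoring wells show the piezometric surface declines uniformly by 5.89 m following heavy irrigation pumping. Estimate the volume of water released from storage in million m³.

b = 120 ft = 36.58 m
S = Ss × b = 1.8 × 10^-6 m⁻¹ × 36.58 m = 6.584 × 10^-5
ΔV = S × A × Δh = 6.584 × 10^-5 × 7.2 × 10^7 m² × 5.89 m = 27920 m³
ΔV = 27920 m³ = 0.02792 million m³

ΔV ≈ 0.0279 million m³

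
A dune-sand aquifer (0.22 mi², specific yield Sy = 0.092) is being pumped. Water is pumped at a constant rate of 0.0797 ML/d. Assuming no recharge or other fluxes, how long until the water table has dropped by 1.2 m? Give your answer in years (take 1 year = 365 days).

t ≈ 2.16 years

A = 0.22 mi² = 5.698 × 10^5 m²
ΔV = Sy × A × Δh = 0.092 × 5.698 × 10^5 × 1.2 = 62910 m³
Q = 0.0797 ML/d = 79.7 m³/d
t = ΔV / Q = 62910 m³ / 79.7 m³/d = 789.3 d
t = 789.3 d ≈ 2.162 years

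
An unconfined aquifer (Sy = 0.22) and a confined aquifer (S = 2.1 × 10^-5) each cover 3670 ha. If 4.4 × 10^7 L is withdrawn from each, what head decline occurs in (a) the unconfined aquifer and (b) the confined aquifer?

Δh_u ≈ 0.00545 m; Δh_c ≈ 57.1 m

A = 3670 ha = 3.67 × 10^7 m²
ΔV = 4.4 × 10^7 L = 44000 m³
Unconfined: Δh_u = ΔV/(Sy·A) = 44000/(0.22 × 3.67 × 10^7) = 0.00545 m
Confined: Δh_c = ΔV/(S·A) = 44000/(2.1 × 10^-5 × 3.67 × 10^7) = 57.09 m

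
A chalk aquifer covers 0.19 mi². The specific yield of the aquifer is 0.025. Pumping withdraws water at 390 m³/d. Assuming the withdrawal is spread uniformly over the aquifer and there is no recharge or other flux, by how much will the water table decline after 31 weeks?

A = 0.19 mi² = 4.921 × 10^5 m²
t = 31 weeks = 217 d
ΔV = Q × t = 390 m³/d × 217 d = 84630 m³
Δh = ΔV / (Sy × A) = 84630 / (0.025 × 4.921 × 10^5) = 6.879 m

Δh ≈ 6.88 m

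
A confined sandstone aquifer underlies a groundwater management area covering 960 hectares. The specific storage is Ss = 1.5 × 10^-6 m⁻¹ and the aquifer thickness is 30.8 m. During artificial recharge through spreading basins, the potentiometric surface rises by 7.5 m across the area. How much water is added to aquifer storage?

ΔV ≈ 3330 m³

S = Ss × b = 1.5 × 10^-6 m⁻¹ × 30.8 m = 4.62 × 10^-5
A = 960 hectares = 9.6 × 10^6 m²
ΔV = S × A × Δh = 4.62 × 10^-5 × 9.6 × 10^6 m² × 7.5 m = 3326 m³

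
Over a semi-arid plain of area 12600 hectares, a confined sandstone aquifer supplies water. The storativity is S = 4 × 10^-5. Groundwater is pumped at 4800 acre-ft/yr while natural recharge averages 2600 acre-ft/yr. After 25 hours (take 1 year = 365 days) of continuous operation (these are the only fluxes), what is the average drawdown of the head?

A = 12600 hectares = 1.26 × 10^8 m²
Net abstraction = 4800 − 2600 = 2200 acre-ft/yr
Q_net = 2200 acre-ft/yr = 7435 m³/d
t = 25 hours = 1.042 d
ΔV = Q × t = 7435 m³/d × 1.042 d = 7744 m³
Δh = ΔV / (S × A) = 7744 / (4 × 10^-5 × 1.26 × 10^8) = 1.537 m

Δh ≈ 1.54 m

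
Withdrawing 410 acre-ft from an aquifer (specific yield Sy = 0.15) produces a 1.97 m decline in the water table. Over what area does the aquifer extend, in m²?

ΔV = 410 acre-ft = 5.057 × 10^5 m³
A = ΔV / (Sy × Δh) = 5.057 × 10^5 / (0.15 × 1.97) = 1.711 × 10^6 m²

A ≈ 1.71 × 10^6 m²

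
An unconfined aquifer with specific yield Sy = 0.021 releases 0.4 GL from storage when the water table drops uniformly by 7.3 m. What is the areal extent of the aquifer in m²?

A ≈ 2.61 × 10^6 m²

ΔV = 0.4 GL = 4 × 10^5 m³
A = ΔV / (Sy × Δh) = 4 × 10^5 / (0.021 × 7.3) = 2.609 × 10^6 m²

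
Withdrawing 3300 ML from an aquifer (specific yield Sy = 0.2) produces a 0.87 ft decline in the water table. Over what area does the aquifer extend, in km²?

A ≈ 62.2 km²

Δh = 0.87 ft = 0.2652 m
ΔV = 3300 ML = 3.3 × 10^6 m³
A = ΔV / (Sy × Δh) = 3.3 × 10^6 / (0.2 × 0.2652) = 6.222 × 10^7 m²
A = 6.222 × 10^7 m² = 62.22 km²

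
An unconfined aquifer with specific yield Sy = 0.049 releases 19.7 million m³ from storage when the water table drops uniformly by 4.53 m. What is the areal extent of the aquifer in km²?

A ≈ 88.8 km²

ΔV = 19.7 million m³ = 1.97 × 10^7 m³
A = ΔV / (Sy × Δh) = 1.97 × 10^7 / (0.049 × 4.53) = 8.875 × 10^7 m²
A = 8.875 × 10^7 m² = 88.75 km²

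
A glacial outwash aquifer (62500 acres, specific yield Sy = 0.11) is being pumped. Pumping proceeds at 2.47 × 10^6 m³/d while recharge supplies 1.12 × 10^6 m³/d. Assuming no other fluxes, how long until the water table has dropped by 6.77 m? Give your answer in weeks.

A = 62500 acres = 2.529 × 10^8 m²
ΔV = Sy × A × Δh = 0.11 × 2.529 × 10^8 × 6.77 = 1.884 × 10^8 m³
Net withdrawal = 2.47 × 10^6 − 1.12 × 10^6 = 1.35 × 10^6 m³/d
t = ΔV / Q = 1.884 × 10^8 m³ / 1.35 × 10^6 m³/d = 139.5 d
t = 139.5 d ≈ 19.93 weeks

t ≈ 19.9 weeks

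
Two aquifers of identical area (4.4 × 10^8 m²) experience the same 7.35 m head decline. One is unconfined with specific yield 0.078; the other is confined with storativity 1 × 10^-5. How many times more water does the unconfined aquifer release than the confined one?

Unconfined: ΔV_u = Sy × A × Δh = 0.078 × 4.4 × 10^8 × 7.35 = 2.523 × 10^8 m³
Confined: ΔV_c = S × A × Δh = 1 × 10^-5 × 4.4 × 10^8 × 7.35 = 32340 m³
Ratio = ΔV_u / ΔV_c = Sy / S = 0.078 / 1 × 10^-5 = 7800

ΔV_u / ΔV_c ≈ 7800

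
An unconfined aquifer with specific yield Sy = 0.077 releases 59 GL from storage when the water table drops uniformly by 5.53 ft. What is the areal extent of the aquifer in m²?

Δh = 5.53 ft = 1.686 m
ΔV = 59 GL = 5.9 × 10^7 m³
A = ΔV / (Sy × Δh) = 5.9 × 10^7 / (0.077 × 1.686) = 4.546 × 10^8 m²

A ≈ 4.55 × 10^8 m²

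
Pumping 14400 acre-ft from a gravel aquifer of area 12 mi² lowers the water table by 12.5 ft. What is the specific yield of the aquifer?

A = 12 mi² = 3.108 × 10^7 m²
Δh = 12.5 ft = 3.81 m
ΔV = 14400 acre-ft = 1.776 × 10^7 m³
Sy = ΔV / (A × Δh) = 1.776 × 10^7 m³ / (3.108 × 10^7 m² × 3.81 m) = 0.15

Sy ≈ 0.15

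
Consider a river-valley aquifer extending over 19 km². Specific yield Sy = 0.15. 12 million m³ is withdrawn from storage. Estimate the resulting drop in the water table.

Δh ≈ 4.21 m

A = 19 km² = 1.9 × 10^7 m²
ΔV = 12 million m³ = 1.2 × 10^7 m³
Δh = ΔV / (Sy × A) = 1.2 × 10^7 m³ / (0.15 × 1.9 × 10^7 m²) = 4.211 m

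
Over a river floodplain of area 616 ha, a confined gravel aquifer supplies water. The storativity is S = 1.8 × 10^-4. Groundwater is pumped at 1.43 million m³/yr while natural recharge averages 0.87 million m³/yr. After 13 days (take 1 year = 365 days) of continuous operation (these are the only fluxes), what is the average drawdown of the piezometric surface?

A = 616 ha = 6.16 × 10^6 m²
Net abstraction = 1.43 − 0.87 = 0.56 million m³/yr
Q_net = 0.56 million m³/yr = 1534 m³/d
ΔV = Q × t = 1534 m³/d × 13 d = 19950 m³
Δh = ΔV / (S × A) = 19950 / (1.8 × 10^-4 × 6.16 × 10^6) = 17.99 m

Δh ≈ 18 m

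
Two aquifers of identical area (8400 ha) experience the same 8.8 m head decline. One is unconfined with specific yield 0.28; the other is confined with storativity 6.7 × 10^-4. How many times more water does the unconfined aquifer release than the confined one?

A = 8400 ha = 8.4 × 10^7 m²
Unconfined: ΔV_u = Sy × A × Δh = 0.28 × 8.4 × 10^7 × 8.8 = 2.07 × 10^8 m³
Confined: ΔV_c = S × A × Δh = 6.7 × 10^-4 × 8.4 × 10^7 × 8.8 = 4.953 × 10^5 m³
Ratio = ΔV_u / ΔV_c = Sy / S = 0.28 / 6.7 × 10^-4 = 417.9

ΔV_u / ΔV_c ≈ 418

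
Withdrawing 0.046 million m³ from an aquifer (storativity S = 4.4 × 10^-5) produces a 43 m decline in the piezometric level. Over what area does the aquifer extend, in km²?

ΔV = 0.046 million m³ = 46000 m³
A = ΔV / (S × Δh) = 46000 / (4.4 × 10^-5 × 43) = 2.431 × 10^7 m²
A = 2.431 × 10^7 m² = 24.31 km²

A ≈ 24.3 km²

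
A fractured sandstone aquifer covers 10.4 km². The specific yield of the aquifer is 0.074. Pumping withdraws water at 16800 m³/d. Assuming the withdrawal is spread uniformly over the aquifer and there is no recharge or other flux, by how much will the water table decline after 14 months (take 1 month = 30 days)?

A = 10.4 km² = 1.04 × 10^7 m²
t = 14 months = 420 d
ΔV = Q × t = 16800 m³/d × 420 d = 7.056 × 10^6 m³
Δh = ΔV / (Sy × A) = 7.056 × 10^6 / (0.074 × 1.04 × 10^7) = 9.168 m

Δh ≈ 9.17 m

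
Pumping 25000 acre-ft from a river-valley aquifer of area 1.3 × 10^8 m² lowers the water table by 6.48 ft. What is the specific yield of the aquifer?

Δh = 6.48 ft = 1.975 m
ΔV = 25000 acre-ft = 3.084 × 10^7 m³
Sy = ΔV / (A × Δh) = 3.084 × 10^7 m³ / (1.3 × 10^8 m² × 1.975 m) = 0.1201

Sy ≈ 0.12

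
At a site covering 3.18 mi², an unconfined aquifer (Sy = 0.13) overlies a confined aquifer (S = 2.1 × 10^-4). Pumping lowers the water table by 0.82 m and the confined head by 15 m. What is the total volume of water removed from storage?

A = 3.18 mi² = 8.236 × 10^6 m²
Unconfined: ΔV_u = Sy × A × Δh_u = 0.13 × 8.236 × 10^6 × 0.82 = 8.78 × 10^5 m³
Confined: ΔV_c = S × A × Δh_c = 2.1 × 10^-4 × 8.236 × 10^6 × 15 = 25940 m³
Total ΔV = 8.78 × 10^5 + 25940 = 9.039 × 10^5 m³

ΔV ≈ 9.04 × 10^5 m³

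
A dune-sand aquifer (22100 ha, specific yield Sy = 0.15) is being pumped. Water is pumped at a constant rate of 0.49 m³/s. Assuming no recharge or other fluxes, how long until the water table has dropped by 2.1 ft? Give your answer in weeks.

A = 22100 ha = 2.21 × 10^8 m²
Δh = 2.1 ft = 0.6401 m
ΔV = Sy × A × Δh = 0.15 × 2.21 × 10^8 × 0.6401 = 2.122 × 10^7 m³
Q = 0.49 m³/s = 42340 m³/d
t = ΔV / Q = 2.122 × 10^7 m³ / 42340 m³/d = 501.2 d
t = 501.2 d ≈ 71.6 weeks

t ≈ 71.6 weeks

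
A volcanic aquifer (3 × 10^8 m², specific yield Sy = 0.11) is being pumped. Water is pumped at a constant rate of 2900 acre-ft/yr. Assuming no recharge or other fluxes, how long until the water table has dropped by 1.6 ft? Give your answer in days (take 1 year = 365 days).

Δh = 1.6 ft = 0.4877 m
ΔV = Sy × A × Δh = 0.11 × 3 × 10^8 × 0.4877 = 1.609 × 10^7 m³
Q = 2900 acre-ft/yr = 9800 m³/d
t = ΔV / Q = 1.609 × 10^7 m³ / 9800 m³/d = 1642 d

t ≈ 1640 days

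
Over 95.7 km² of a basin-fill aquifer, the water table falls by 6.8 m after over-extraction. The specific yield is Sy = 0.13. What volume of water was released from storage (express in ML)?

ΔV ≈ 84600 ML

A = 95.7 km² = 9.57 × 10^7 m²
ΔV = Sy × A × Δh = 0.13 × 9.57 × 10^7 m² × 6.8 m = 8.46 × 10^7 m³
ΔV = 8.46 × 10^7 m³ = 84600 ML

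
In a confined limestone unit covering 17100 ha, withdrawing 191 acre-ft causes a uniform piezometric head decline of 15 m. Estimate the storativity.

S ≈ 9.2 × 10^-5

A = 17100 ha = 1.71 × 10^8 m²
ΔV = 191 acre-ft = 2.356 × 10^5 m³
S = ΔV / (A × Δh) = 2.356 × 10^5 m³ / (1.71 × 10^8 m² × 15 m) = 9.185 × 10^-5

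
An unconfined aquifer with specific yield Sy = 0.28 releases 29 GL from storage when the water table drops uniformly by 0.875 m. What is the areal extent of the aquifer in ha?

A ≈ 11800 ha

ΔV = 29 GL = 2.9 × 10^7 m³
A = ΔV / (Sy × Δh) = 2.9 × 10^7 / (0.28 × 0.875) = 1.184 × 10^8 m²
A = 1.184 × 10^8 m² = 11840 ha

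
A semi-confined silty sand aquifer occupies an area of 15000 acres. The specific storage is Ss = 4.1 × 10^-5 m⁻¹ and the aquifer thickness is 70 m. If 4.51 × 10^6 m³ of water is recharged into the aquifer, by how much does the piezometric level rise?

Δh ≈ 25.9 m

S = Ss × b = 4.1 × 10^-5 m⁻¹ × 70 m = 2.87 × 10^-3
A = 15000 acres = 6.07 × 10^7 m²
Δh = ΔV / (S × A) = 4.51 × 10^6 m³ / (0.00287 × 6.07 × 10^7 m²) = 25.89 m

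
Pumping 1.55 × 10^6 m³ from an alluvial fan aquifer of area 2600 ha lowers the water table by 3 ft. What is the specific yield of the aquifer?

Sy ≈ 0.065

A = 2600 ha = 2.6 × 10^7 m²
Δh = 3 ft = 0.9144 m
Sy = ΔV / (A × Δh) = 1.55 × 10^6 m³ / (2.6 × 10^7 m² × 0.9144 m) = 0.0652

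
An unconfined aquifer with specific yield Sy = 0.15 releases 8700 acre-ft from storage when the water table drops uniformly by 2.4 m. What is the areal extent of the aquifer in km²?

A ≈ 29.8 km²

ΔV = 8700 acre-ft = 1.073 × 10^7 m³
A = ΔV / (Sy × Δh) = 1.073 × 10^7 / (0.15 × 2.4) = 2.981 × 10^7 m²
A = 2.981 × 10^7 m² = 29.81 km²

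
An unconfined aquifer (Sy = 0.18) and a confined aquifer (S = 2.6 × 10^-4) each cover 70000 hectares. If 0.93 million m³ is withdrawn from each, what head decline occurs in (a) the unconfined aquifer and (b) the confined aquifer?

A = 70000 hectares = 7 × 10^8 m²
ΔV = 0.93 million m³ = 9.3 × 10^5 m³
Unconfined: Δh_u = ΔV/(Sy·A) = 9.3 × 10^5/(0.18 × 7 × 10^8) = 0.007381 m
Confined: Δh_c = ΔV/(S·A) = 9.3 × 10^5/(2.6 × 10^-4 × 7 × 10^8) = 5.11 m

Δh_u ≈ 0.00738 m; Δh_c ≈ 5.11 m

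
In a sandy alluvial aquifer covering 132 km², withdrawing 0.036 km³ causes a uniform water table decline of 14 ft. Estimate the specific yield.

A = 132 km² = 1.32 × 10^8 m²
Δh = 14 ft = 4.267 m
ΔV = 0.036 km³ = 3.6 × 10^7 m³
Sy = ΔV / (A × Δh) = 3.6 × 10^7 m³ / (1.32 × 10^8 m² × 4.267 m) = 0.06391

Sy ≈ 0.064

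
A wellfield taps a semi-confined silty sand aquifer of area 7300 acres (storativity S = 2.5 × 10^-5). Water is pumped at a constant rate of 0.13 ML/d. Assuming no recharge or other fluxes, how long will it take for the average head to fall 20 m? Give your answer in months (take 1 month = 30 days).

A = 7300 acres = 2.954 × 10^7 m²
ΔV = S × A × Δh = 2.5 × 10^-5 × 2.954 × 10^7 × 20 = 14770 m³
Q = 0.13 ML/d = 130 m³/d
t = ΔV / Q = 14770 m³ / 130 m³/d = 113.6 d
t = 113.6 d ≈ 3.787 months

t ≈ 3.79 months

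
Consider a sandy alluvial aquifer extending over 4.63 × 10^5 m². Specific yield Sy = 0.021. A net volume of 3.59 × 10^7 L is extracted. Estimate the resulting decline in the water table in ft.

ΔV = 3.59 × 10^7 L = 35900 m³
Δh = ΔV / (Sy × A) = 35900 m³ / (0.021 × 4.63 × 10^5 m²) = 3.692 m
Δh = 3.692 m = 12.11 ft

Δh ≈ 12.1 ft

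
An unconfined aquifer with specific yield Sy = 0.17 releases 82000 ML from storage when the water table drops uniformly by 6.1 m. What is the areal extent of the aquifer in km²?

ΔV = 82000 ML = 8.2 × 10^7 m³
A = ΔV / (Sy × Δh) = 8.2 × 10^7 / (0.17 × 6.1) = 7.907 × 10^7 m²
A = 7.907 × 10^7 m² = 79.07 km²

A ≈ 79.1 km²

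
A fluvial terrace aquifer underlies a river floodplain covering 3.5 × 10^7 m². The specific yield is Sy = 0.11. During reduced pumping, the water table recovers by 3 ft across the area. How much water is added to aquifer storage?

ΔV ≈ 3.52 × 10^6 m³

Δh = 3 ft = 0.9144 m
ΔV = Sy × A × Δh = 0.11 × 3.5 × 10^7 m² × 0.9144 m = 3.52 × 10^6 m³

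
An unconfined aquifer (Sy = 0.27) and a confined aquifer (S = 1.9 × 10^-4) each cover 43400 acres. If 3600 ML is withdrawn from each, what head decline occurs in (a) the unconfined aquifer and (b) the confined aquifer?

Δh_u ≈ 0.0759 m; Δh_c ≈ 108 m

A = 43400 acres = 1.756 × 10^8 m²
ΔV = 3600 ML = 3.6 × 10^6 m³
Unconfined: Δh_u = ΔV/(Sy·A) = 3.6 × 10^6/(0.27 × 1.756 × 10^8) = 0.07592 m
Confined: Δh_c = ΔV/(S·A) = 3.6 × 10^6/(1.9 × 10^-4 × 1.756 × 10^8) = 107.9 m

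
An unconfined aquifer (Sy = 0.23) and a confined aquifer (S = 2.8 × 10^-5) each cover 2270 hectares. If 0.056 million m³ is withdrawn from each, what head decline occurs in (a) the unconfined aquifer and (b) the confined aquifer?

A = 2270 hectares = 2.27 × 10^7 m²
ΔV = 0.056 million m³ = 56000 m³
Unconfined: Δh_u = ΔV/(Sy·A) = 56000/(0.23 × 2.27 × 10^7) = 0.01073 m
Confined: Δh_c = ΔV/(S·A) = 56000/(2.8 × 10^-5 × 2.27 × 10^7) = 88.11 m

Δh_u ≈ 0.0107 m; Δh_c ≈ 88.1 m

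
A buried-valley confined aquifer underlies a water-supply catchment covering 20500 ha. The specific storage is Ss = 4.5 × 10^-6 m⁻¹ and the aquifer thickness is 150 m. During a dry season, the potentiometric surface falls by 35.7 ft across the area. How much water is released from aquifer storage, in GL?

S = Ss × b = 4.5 × 10^-6 m⁻¹ × 150 m = 6.75 × 10^-4
A = 20500 ha = 2.05 × 10^8 m²
Δh = 35.7 ft = 10.88 m
ΔV = S × A × Δh = 6.75 × 10^-4 × 2.05 × 10^8 m² × 10.88 m = 1.506 × 10^6 m³
ΔV = 1.506 × 10^6 m³ = 1.506 GL

ΔV ≈ 1.51 GL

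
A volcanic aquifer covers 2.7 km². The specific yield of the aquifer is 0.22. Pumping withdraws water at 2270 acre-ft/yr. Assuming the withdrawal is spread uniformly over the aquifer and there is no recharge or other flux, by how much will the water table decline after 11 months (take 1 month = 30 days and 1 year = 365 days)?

A = 2.7 km² = 2.7 × 10^6 m²
Q = 2270 acre-ft/yr = 7671 m³/d
t = 11 months = 330 d
ΔV = Q × t = 7671 m³/d × 330 d = 2.532 × 10^6 m³
Δh = ΔV / (Sy × A) = 2.532 × 10^6 / (0.22 × 2.7 × 10^6) = 4.262 m

Δh ≈ 4.26 m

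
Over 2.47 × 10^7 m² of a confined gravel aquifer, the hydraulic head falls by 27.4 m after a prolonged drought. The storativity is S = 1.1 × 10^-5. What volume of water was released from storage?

ΔV = S × A × Δh = 1.1 × 10^-5 × 2.47 × 10^7 m² × 27.4 m = 7445 m³

ΔV ≈ 7440 m³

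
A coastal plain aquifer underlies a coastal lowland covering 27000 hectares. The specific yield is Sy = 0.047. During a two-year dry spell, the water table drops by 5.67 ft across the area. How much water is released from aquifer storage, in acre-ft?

ΔV ≈ 17800 acre-ft

A = 27000 hectares = 2.7 × 10^8 m²
Δh = 5.67 ft = 1.728 m
ΔV = Sy × A × Δh = 0.047 × 2.7 × 10^8 m² × 1.728 m = 2.193 × 10^7 m³
ΔV = 2.193 × 10^7 m³ = 17780 acre-ft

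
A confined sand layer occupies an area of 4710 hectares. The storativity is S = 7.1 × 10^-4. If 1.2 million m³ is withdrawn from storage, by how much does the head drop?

Δh ≈ 35.9 m

A = 4710 hectares = 4.71 × 10^7 m²
ΔV = 1.2 million m³ = 1.2 × 10^6 m³
Δh = ΔV / (S × A) = 1.2 × 10^6 m³ / (7.1 × 10^-4 × 4.71 × 10^7 m²) = 35.88 m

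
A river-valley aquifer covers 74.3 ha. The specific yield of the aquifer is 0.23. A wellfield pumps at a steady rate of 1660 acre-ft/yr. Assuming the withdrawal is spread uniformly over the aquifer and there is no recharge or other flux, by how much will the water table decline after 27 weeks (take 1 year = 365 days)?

A = 74.3 ha = 7.43 × 10^5 m²
Q = 1660 acre-ft/yr = 5610 m³/d
t = 27 weeks = 189 d
ΔV = Q × t = 5610 m³/d × 189 d = 1.06 × 10^6 m³
Δh = ΔV / (Sy × A) = 1.06 × 10^6 / (0.23 × 7.43 × 10^5) = 6.204 m

Δh ≈ 6.2 m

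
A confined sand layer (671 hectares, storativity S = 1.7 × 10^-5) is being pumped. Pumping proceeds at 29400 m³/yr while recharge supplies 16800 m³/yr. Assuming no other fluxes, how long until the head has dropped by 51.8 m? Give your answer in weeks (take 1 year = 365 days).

t ≈ 24.5 weeks

A = 671 hectares = 6.71 × 10^6 m²
ΔV = S × A × Δh = 1.7 × 10^-5 × 6.71 × 10^6 × 51.8 = 5909 m³
Net withdrawal = 29400 − 16800 = 12600 m³/yr = 34.52 m³/d
t = ΔV / Q = 5909 m³ / 34.52 m³/d = 171.2 d
t = 171.2 d ≈ 24.45 weeks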